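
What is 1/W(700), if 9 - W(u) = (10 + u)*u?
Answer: -1/496991 ≈ -2.0121e-6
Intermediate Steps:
W(u) = 9 - u*(10 + u) (W(u) = 9 - (10 + u)*u = 9 - u*(10 + u))
1/W(700) = 1/(9 - 1*700**2 - 10*700) = 1/(9 - 1*490000 - 7000) = 1/(9 - 490000 - 7000) = 1/(-496991) = -1/496991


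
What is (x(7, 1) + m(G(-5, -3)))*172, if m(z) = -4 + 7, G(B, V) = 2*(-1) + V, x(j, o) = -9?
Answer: -1032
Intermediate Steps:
G(B, V) = -2 + V
m(z) = 3
(x(7, 1) + m(G(-5, -3)))*172 = (-9 + 3)*172 = -6*172 = -1032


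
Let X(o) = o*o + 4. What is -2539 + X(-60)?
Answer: 1065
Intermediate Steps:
X(o) = 4 + o² (X(o) = o² + 4 = 4 + o²)
-2539 + X(-60) = -2539 + (4 + (-60)²) = -2539 + (4 + 3600) = -2539 + 3604 = 1065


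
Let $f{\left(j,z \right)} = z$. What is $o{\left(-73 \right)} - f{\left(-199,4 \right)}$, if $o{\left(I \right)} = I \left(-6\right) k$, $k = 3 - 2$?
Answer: $434$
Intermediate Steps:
$k = 1$
$o{\left(I \right)} = - 6 I$ ($o{\left(I \right)} = I \left(-6\right) 1 = - 6 I 1 = - 6 I$)
$o{\left(-73 \right)} - f{\left(-199,4 \right)} = \left(-6\right) \left(-73\right) - 4 = 438 - 4 = 434$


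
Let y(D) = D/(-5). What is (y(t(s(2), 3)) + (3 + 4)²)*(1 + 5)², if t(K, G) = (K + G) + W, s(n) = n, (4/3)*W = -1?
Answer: 8667/5 ≈ 1733.4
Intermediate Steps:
W = -¾ (W = (¾)*(-1) = -¾ ≈ -0.75000)
t(K, G) = -¾ + G + K (t(K, G) = (K + G) - ¾ = (G + K) - ¾ = -¾ + G + K)
y(D) = -D/5 (y(D) = D*(-⅕) = -D/5)
(y(t(s(2), 3)) + (3 + 4)²)*(1 + 5)² = (-(-¾ + 3 + 2)/5 + (3 + 4)²)*(1 + 5)² = (-⅕*17/4 + 7²)*6² = (-17/20 + 49)*36 = (963/20)*36 = 8667/5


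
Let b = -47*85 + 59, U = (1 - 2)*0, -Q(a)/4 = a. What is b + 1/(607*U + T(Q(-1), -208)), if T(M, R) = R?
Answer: -818689/208 ≈ -3936.0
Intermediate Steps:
Q(a) = -4*a
U = 0 (U = -1*0 = 0)
b = -3936 (b = -3995 + 59 = -3936)
b + 1/(607*U + T(Q(-1), -208)) = -3936 + 1/(607*0 - 208) = -3936 + 1/(0 - 208) = -3936 + 1/(-208) = -3936 - 1/208 = -818689/208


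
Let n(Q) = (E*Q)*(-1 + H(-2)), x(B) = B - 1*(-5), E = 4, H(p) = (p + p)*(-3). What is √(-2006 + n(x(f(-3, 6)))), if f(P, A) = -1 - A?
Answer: I*√2094 ≈ 45.76*I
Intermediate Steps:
H(p) = -6*p (H(p) = (2*p)*(-3) = -6*p)
x(B) = 5 + B (x(B) = B + 5 = 5 + B)
n(Q) = 44*Q (n(Q) = (4*Q)*(-1 - 6*(-2)) = (4*Q)*(-1 + 12) = (4*Q)*11 = 44*Q)
√(-2006 + n(x(f(-3, 6)))) = √(-2006 + 44*(5 + (-1 - 1*6))) = √(-2006 + 44*(5 + (-1 - 6))) = √(-2006 + 44*(5 - 7)) = √(-2006 + 44*(-2)) = √(-2006 - 88) = √(-2094) = I*√2094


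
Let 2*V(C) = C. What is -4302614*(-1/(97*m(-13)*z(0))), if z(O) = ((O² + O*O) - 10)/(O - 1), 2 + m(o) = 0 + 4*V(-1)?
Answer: -2151307/1940 ≈ -1108.9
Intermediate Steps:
V(C) = C/2
m(o) = -4 (m(o) = -2 + (0 + 4*((½)*(-1))) = -2 + (0 + 4*(-½)) = -2 + (0 - 2) = -2 - 2 = -4)
z(O) = (-10 + 2*O²)/(-1 + O) (z(O) = ((O² + O²) - 10)/(-1 + O) = (2*O² - 10)/(-1 + O) = (-10 + 2*O²)/(-1 + O))
-4302614*(-1/(97*m(-13)*z(0))) = -4302614*(-1 + 0)/(776*(-5 + 0²)) = -4302614*(-1/(776*(-5 + 0))) = -4302614/(-194*(-1)*(-5)*(-4)) = -4302614/(-97*10*(-4)) = -4302614/((-970*(-4))) = -4302614/3880 = -4302614*1/3880 = -2151307/1940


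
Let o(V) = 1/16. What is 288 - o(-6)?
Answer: 4607/16 ≈ 287.94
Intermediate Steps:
o(V) = 1/16
288 - o(-6) = 288 - 1*1/16 = 288 - 1/16 = 4607/16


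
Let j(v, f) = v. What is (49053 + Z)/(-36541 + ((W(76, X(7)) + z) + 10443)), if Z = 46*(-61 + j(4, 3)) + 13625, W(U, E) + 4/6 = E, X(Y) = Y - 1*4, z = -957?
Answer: -90084/40579 ≈ -2.2200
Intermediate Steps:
X(Y) = -4 + Y (X(Y) = Y - 4 = -4 + Y)
W(U, E) = -⅔ + E
Z = 11003 (Z = 46*(-61 + 4) + 13625 = 46*(-57) + 13625 = -2622 + 13625 = 11003)
(49053 + Z)/(-36541 + ((W(76, X(7)) + z) + 10443)) = (49053 + 11003)/(-36541 + (((-⅔ + (-4 + 7)) - 957) + 10443)) = 60056/(-36541 + (((-⅔ + 3) - 957) + 10443)) = 60056/(-36541 + ((7/3 - 957) + 10443)) = 60056/(-36541 + (-2864/3 + 10443)) = 60056/(-36541 + 28465/3) = 60056/(-81158/3) = 60056*(-3/81158) = -90084/40579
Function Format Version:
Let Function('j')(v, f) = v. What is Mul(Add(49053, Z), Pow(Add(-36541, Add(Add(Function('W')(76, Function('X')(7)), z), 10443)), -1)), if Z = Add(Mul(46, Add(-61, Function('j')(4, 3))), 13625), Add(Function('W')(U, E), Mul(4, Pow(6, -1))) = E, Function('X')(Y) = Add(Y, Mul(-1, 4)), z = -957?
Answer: Rational(-90084, 40579) ≈ -2.2200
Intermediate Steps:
Function('X')(Y) = Add(-4, Y) (Function('X')(Y) = Add(Y, -4) = Add(-4, Y))
Function('W')(U, E) = Add(Rational(-2, 3), E)
Z = 11003 (Z = Add(Mul(46, Add(-61, 4)), 13625) = Add(Mul(46, -57), 13625) = Add(-2622, 13625) = 11003)
Mul(Add(49053, Z), Pow(Add(-36541, Add(Add(Function('W')(76, Function('X')(7)), z), 10443)), -1)) = Mul(Add(49053, 11003), Pow(Add(-36541, Add(Add(Add(Rational(-2, 3), Add(-4, 7)), -957), 10443)), -1)) = Mul(60056, Pow(Add(-36541, Add(Add(Add(Rational(-2, 3), 3), -957), 10443)), -1)) = Mul(60056, Pow(Add(-36541, Add(Add(Rational(7, 3), -957), 10443)), -1)) = Mul(60056, Pow(Add(-36541, Add(Rational(-2864, 3), 10443)), -1)) = Mul(60056, Pow(Add(-36541, Rational(28465, 3)), -1)) = Mul(60056, Pow(Rational(-81158, 3), -1)) = Mul(60056, Rational(-3, 81158)) = Rational(-90084, 40579)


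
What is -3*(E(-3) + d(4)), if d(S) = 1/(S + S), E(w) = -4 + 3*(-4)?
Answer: 381/8 ≈ 47.625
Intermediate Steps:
E(w) = -16 (E(w) = -4 - 12 = -16)
d(S) = 1/(2*S)
-3*(E(-3) + d(4)) = -3*(-16 + (1/2)/4) = -3*(-16 + (1/2)*(1/4)) = -3*(-16 + 1/8) = -3*(-127/8) = 381/8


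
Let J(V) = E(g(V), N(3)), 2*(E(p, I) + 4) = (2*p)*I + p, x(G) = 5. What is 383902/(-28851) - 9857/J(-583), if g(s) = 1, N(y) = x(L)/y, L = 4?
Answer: 1702082920/317361 ≈ 5363.2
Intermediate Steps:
N(y) = 5/y
E(p, I) = -4 + p/2 + I*p (E(p, I) = -4 + ((2*p)*I + p)/2 = -4 + (2*I*p + p)/2 = -4 + (p + 2*I*p)/2 = -4 + (p/2 + I*p) = -4 + p/2 + I*p)
J(V) = -11/6 (J(V) = -4 + (1/2)*1 + (5/3)*1 = -4 + 1/2 + (5*(1/3))*1 = -4 + 1/2 + (5/3)*1 = -4 + 1/2 + 5/3 = -11/6)
383902/(-28851) - 9857/J(-583) = 383902/(-28851) - 9857/(-11/6) = 383902*(-1/28851) - 9857*(-6/11) = -383902/28851 + 59142/11 = 1702082920/317361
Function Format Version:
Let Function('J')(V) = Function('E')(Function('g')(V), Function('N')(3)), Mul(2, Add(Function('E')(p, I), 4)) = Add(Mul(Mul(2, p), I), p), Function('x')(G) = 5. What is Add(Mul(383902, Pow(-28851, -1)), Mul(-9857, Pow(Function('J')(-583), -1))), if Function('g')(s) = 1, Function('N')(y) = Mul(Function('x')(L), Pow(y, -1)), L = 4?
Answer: Rational(1702082920, 317361) ≈ 5363.2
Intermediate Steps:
Function('N')(y) = Mul(5, Pow(y, -1))
Function('E')(p, I) = Add(-4, Mul(Rational(1, 2), p), Mul(I, p)) (Function('E')(p, I) = Add(-4, Mul(Rational(1, 2), Add(Mul(Mul(2, p), I), p))) = Add(-4, Mul(Rational(1, 2), Add(Mul(2, I, p), p))) = Add(-4, Mul(Rational(1, 2), Add(p, Mul(2, I, p)))) = Add(-4, Add(Mul(Rational(1, 2), p), Mul(I, p))) = Add(-4, Mul(Rational(1, 2), p), Mul(I, p)))
Function('J')(V) = Rational(-11, 6) (Function('J')(V) = Add(-4, Mul(Rational(1, 2), 1), Mul(Mul(5, Pow(3, -1)), 1)) = Add(-4, Rational(1, 2), Mul(Mul(5, Rational(1, 3)), 1)) = Add(-4, Rational(1, 2), Mul(Rational(5, 3), 1)) = Add(-4, Rational(1, 2), Rational(5, 3)) = Rational(-11, 6))
Add(Mul(383902, Pow(-28851, -1)), Mul(-9857, Pow(Function('J')(-583), -1))) = Add(Mul(383902, Pow(-28851, -1)), Mul(-9857, Pow(Rational(-11, 6), -1))) = Add(Mul(383902, Rational(-1, 28851)), Mul(-9857, Rational(-6, 11))) = Add(Rational(-383902, 28851), Rational(59142, 11)) = Rational(1702082920, 317361)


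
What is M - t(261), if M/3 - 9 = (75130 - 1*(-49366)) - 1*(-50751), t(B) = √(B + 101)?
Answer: 525768 - √362 ≈ 5.2575e+5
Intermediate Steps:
t(B) = √(101 + B)
M = 525768 (M = 27 + 3*((75130 - 1*(-49366)) - 1*(-50751)) = 27 + 3*((75130 + 49366) + 50751) = 27 + 3*(124496 + 50751) = 27 + 3*175247 = 27 + 525741 = 525768)
M - t(261) = 525768 - √(101 + 261) = 525768 - √362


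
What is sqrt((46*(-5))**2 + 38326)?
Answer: sqrt(91226) ≈ 302.04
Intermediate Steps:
sqrt((46*(-5))**2 + 38326) = sqrt((-230)**2 + 38326) = sqrt(52900 + 38326) = sqrt(91226)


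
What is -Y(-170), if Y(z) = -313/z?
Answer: -313/170 ≈ -1.8412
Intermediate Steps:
-Y(-170) = -(-313)/(-170) = -(-313)*(-1)/170 = -1*313/170 = -313/170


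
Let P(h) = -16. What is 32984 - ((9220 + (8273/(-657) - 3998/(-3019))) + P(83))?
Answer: 47189575241/1983483 ≈ 23791.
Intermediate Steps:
32984 - ((9220 + (8273/(-657) - 3998/(-3019))) + P(83)) = 32984 - ((9220 + (8273/(-657) - 3998/(-3019))) - 16) = 32984 - ((9220 + (8273*(-1/657) - 3998*(-1/3019))) - 16) = 32984 - ((9220 + (-8273/657 + 3998/3019)) - 16) = 32984 - ((9220 - 22349501/1983483) - 16) = 32984 - (18265363759/1983483 - 16) = 32984 - 1*18233628031/1983483 = 32984 - 18233628031/1983483 = 47189575241/1983483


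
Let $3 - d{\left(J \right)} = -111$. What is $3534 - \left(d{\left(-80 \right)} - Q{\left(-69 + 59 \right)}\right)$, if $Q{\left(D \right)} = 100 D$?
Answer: $2420$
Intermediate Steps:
$d{\left(J \right)} = 114$ ($d{\left(J \right)} = 3 - -111 = 3 + 111 = 114$)
$3534 - \left(d{\left(-80 \right)} - Q{\left(-69 + 59 \right)}\right) = 3534 - \left(114 - 100 \left(-69 + 59\right)\right) = 3534 - \left(114 - 100 \left(-10\right)\right) = 3534 - \left(114 - -1000\right) = 3534 - \left(114 + 1000\right) = 3534 - 1114 = 2420$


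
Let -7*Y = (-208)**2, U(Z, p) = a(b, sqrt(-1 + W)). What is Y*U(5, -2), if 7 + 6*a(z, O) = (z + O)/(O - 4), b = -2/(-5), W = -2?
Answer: 2033408/285 + 475904*I*sqrt(3)/1995 ≈ 7134.8 + 413.18*I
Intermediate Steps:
b = 2/5 (b = -2*(-1/5) = 2/5 ≈ 0.40000)
a(z, O) = -7/6 + (O + z)/(6*(-4 + O)) (a(z, O) = -7/6 + ((z + O)/(O - 4))/6 = -7/6 + ((O + z)/(-4 + O))/6 = -7/6 + (O + z)/(6*(-4 + O)))
U(Z, p) = (142/5 - 6*I*sqrt(3))/(6*(-4 + I*sqrt(3))) (U(Z, p) = (28 + 2/5 - 6*sqrt(-1 - 2))/(6*(-4 + sqrt(-1 - 2))) = (28 + 2/5 - 6*I*sqrt(3))/(6*(-4 + sqrt(-3))) = (28 + 2/5 - 6*I*sqrt(3))/(6*(-4 + I*sqrt(3))) = (142/5 - 6*I*sqrt(3))/(6*(-4 + I*sqrt(3))))
Y = -43264/7 (Y = -1/7*(-208)**2 = -1/7*43264 = -43264/7 ≈ -6180.6)
Y*U(5, -2) = -43264*(-329/285 - 11*I*sqrt(3)/285)/7 = 2033408/285 + 475904*I*sqrt(3)/1995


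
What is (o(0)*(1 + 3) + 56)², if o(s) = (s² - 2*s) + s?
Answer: 3136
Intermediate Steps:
o(s) = s² - s
(o(0)*(1 + 3) + 56)² = ((0*(-1 + 0))*(1 + 3) + 56)² = ((0*(-1))*4 + 56)² = (0*4 + 56)² = (0 + 56)² = 56² = 3136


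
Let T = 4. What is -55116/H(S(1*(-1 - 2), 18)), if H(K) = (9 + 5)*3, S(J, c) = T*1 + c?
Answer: -9186/7 ≈ -1312.3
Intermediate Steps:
S(J, c) = 4 + c (S(J, c) = 4*1 + c = 4 + c)
H(K) = 42 (H(K) = 14*3 = 42)
-55116/H(S(1*(-1 - 2), 18)) = -55116/42 = -55116*1/42 = -9186/7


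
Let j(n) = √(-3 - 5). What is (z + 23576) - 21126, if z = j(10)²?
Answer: 2442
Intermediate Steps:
j(n) = 2*I*√2 (j(n) = √(-8) = 2*I*√2)
z = -8 (z = (2*I*√2)² = -8)
(z + 23576) - 21126 = (-8 + 23576) - 21126 = 23568 - 21126 = 2442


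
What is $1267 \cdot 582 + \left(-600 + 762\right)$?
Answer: $737556$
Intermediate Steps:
$1267 \cdot 582 + \left(-600 + 762\right) = 737394 + 162 = 737556$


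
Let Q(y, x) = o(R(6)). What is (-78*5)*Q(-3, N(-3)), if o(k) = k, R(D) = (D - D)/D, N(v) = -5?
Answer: 0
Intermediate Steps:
R(D) = 0 (R(D) = 0/D = 0)
Q(y, x) = 0
(-78*5)*Q(-3, N(-3)) = -78*5*0 = -390*0 = 0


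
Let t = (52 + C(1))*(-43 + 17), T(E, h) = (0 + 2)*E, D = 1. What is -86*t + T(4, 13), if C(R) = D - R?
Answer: 116280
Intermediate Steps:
T(E, h) = 2*E
C(R) = 1 - R
t = -1352 (t = (52 + (1 - 1*1))*(-43 + 17) = (52 + (1 - 1))*(-26) = (52 + 0)*(-26) = 52*(-26) = -1352)
-86*t + T(4, 13) = -86*(-1352) + 2*4 = 116272 + 8 = 116280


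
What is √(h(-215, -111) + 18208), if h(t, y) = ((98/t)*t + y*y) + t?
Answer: 2*√7603 ≈ 174.39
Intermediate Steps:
h(t, y) = 98 + t + y² (h(t, y) = (98 + y²) + t = 98 + t + y²)
√(h(-215, -111) + 18208) = √((98 - 215 + (-111)²) + 18208) = √((98 - 215 + 12321) + 18208) = √(12204 + 18208) = √30412 = 2*√7603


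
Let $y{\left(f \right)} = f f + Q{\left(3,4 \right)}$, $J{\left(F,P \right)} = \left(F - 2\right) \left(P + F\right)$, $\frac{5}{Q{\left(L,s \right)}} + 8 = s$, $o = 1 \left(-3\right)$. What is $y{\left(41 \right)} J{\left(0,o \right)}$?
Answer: $\frac{20157}{2} \approx 10079.0$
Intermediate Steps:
$o = -3$
$Q{\left(L,s \right)} = \frac{5}{-8 + s}$
$J{\left(F,P \right)} = \left(-2 + F\right) \left(F + P\right)$
$y{\left(f \right)} = - \frac{5}{4} + f^{2}$ ($y{\left(f \right)} = f f + \frac{5}{-8 + 4} = f^{2} + \frac{5}{-4} = f^{2} + 5 \left(- \frac{1}{4}\right) = f^{2} - \frac{5}{4} = - \frac{5}{4} + f^{2}$)
$y{\left(41 \right)} J{\left(0,o \right)} = \left(- \frac{5}{4} + 41^{2}\right) \left(0^{2} - 0 - -6 + 0 \left(-3\right)\right) = \left(- \frac{5}{4} + 1681\right) \left(0 + 0 + 6 + 0\right) = \frac{6719}{4} \cdot 6 = \frac{20157}{2}$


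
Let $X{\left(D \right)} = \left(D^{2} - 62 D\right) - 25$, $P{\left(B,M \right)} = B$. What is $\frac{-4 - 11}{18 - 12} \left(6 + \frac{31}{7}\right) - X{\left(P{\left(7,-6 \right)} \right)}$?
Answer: $\frac{5375}{14} \approx 383.93$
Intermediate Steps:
$X{\left(D \right)} = -25 + D^{2} - 62 D$
$\frac{-4 - 11}{18 - 12} \left(6 + \frac{31}{7}\right) - X{\left(P{\left(7,-6 \right)} \right)} = \frac{-4 - 11}{18 - 12} \left(6 + \frac{31}{7}\right) - \left(-25 + 7^{2} - 434\right) = - \frac{15}{6} \left(6 + 31 \cdot \frac{1}{7}\right) - \left(-25 + 49 - 434\right) = \left(-15\right) \frac{1}{6} \left(6 + \frac{31}{7}\right) - -410 = \left(- \frac{5}{2}\right) \frac{73}{7} + 410 = - \frac{365}{14} + 410 = \frac{5375}{14}$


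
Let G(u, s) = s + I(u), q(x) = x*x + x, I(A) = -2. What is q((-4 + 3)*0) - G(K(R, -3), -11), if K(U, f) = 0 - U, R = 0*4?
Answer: 13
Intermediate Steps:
R = 0
K(U, f) = -U
q(x) = x + x**2 (q(x) = x**2 + x = x + x**2)
G(u, s) = -2 + s (G(u, s) = s - 2 = -2 + s)
q((-4 + 3)*0) - G(K(R, -3), -11) = ((-4 + 3)*0)*(1 + (-4 + 3)*0) - (-2 - 11) = (-1*0)*(1 - 1*0) - 1*(-13) = 0*(1 + 0) + 13 = 0*1 + 13 = 0 + 13 = 13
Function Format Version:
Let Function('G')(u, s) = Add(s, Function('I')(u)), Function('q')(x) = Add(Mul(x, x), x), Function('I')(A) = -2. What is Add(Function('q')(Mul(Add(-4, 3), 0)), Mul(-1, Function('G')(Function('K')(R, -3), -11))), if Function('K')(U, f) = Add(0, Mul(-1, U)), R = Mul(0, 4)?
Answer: 13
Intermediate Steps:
R = 0
Function('K')(U, f) = Mul(-1, U)
Function('q')(x) = Add(x, Pow(x, 2)) (Function('q')(x) = Add(Pow(x, 2), x) = Add(x, Pow(x, 2)))
Function('G')(u, s) = Add(-2, s) (Function('G')(u, s) = Add(s, -2) = Add(-2, s))
Add(Function('q')(Mul(Add(-4, 3), 0)), Mul(-1, Function('G')(Function('K')(R, -3), -11))) = Add(Mul(Mul(Add(-4, 3), 0), Add(1, Mul(Add(-4, 3), 0))), Mul(-1, Add(-2, -11))) = Add(Mul(Mul(-1, 0), Add(1, Mul(-1, 0))), Mul(-1, -13)) = Add(Mul(0, Add(1, 0)), 13) = Add(Mul(0, 1), 13) = Add(0, 13) = 13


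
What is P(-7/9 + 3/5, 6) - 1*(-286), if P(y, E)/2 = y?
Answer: 12854/45 ≈ 285.64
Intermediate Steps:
P(y, E) = 2*y
P(-7/9 + 3/5, 6) - 1*(-286) = 2*(-7/9 + 3/5) - 1*(-286) = 2*(-7*⅑ + 3*(⅕)) + 286 = 2*(-7/9 + ⅗) + 286 = 2*(-8/45) + 286 = -16/45 + 286 = 12854/45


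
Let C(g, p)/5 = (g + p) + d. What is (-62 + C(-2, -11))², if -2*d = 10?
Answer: 23104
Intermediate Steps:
d = -5 (d = -½*10 = -5)
C(g, p) = -25 + 5*g + 5*p (C(g, p) = 5*((g + p) - 5) = 5*(-5 + g + p) = -25 + 5*g + 5*p)
(-62 + C(-2, -11))² = (-62 + (-25 + 5*(-2) + 5*(-11)))² = (-62 + (-25 - 10 - 55))² = (-62 - 90)² = (-152)² = 23104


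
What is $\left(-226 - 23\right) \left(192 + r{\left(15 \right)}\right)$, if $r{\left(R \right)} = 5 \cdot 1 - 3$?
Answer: $-48306$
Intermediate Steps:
$r{\left(R \right)} = 2$ ($r{\left(R \right)} = 5 - 3 = 2$)
$\left(-226 - 23\right) \left(192 + r{\left(15 \right)}\right) = \left(-226 - 23\right) \left(192 + 2\right) = \left(-249\right) 194 = -48306$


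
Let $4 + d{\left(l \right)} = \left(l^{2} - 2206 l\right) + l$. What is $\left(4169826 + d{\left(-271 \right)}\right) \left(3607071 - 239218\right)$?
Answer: $16303163423754$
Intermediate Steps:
$d{\left(l \right)} = -4 + l^{2} - 2205 l$ ($d{\left(l \right)} = -4 + \left(\left(l^{2} - 2206 l\right) + l\right) = -4 + \left(l^{2} - 2205 l\right) = -4 + l^{2} - 2205 l$)
$\left(4169826 + d{\left(-271 \right)}\right) \left(3607071 - 239218\right) = \left(4169826 - \left(-597551 - 73441\right)\right) \left(3607071 - 239218\right) = \left(4169826 + \left(-4 + 73441 + 597555\right)\right) 3367853 = \left(4169826 + 670992\right) 3367853 = 4840818 \cdot 3367853 = 16303163423754$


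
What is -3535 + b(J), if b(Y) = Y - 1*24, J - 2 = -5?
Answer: -3562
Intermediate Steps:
J = -3 (J = 2 - 5 = -3)
b(Y) = -24 + Y (b(Y) = Y - 24 = -24 + Y)
-3535 + b(J) = -3535 + (-24 - 3) = -3535 - 27 = -3562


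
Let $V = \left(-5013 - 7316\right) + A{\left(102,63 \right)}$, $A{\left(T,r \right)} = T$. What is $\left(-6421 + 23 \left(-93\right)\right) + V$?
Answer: $-20787$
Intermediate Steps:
$V = -12227$ ($V = \left(-5013 - 7316\right) + 102 = -12329 + 102 = -12227$)
$\left(-6421 + 23 \left(-93\right)\right) + V = \left(-6421 + 23 \left(-93\right)\right) - 12227 = \left(-6421 - 2139\right) - 12227 = -8560 - 12227 = -20787$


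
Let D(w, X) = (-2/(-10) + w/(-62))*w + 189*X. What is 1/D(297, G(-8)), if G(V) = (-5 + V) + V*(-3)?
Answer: 310/221859 ≈ 0.0013973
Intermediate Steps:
G(V) = -5 - 2*V (G(V) = (-5 + V) - 3*V = -5 - 2*V)
D(w, X) = 189*X + w*(⅕ - w/62) (D(w, X) = (-2*(-⅒) + w*(-1/62))*w + 189*X = (⅕ - w/62)*w + 189*X = w*(⅕ - w/62) + 189*X = 189*X + w*(⅕ - w/62))
1/D(297, G(-8)) = 1/(189*(-5 - 2*(-8)) - 1/62*297² + (⅕)*297) = 1/(189*(-5 + 16) - 1/62*88209 + 297/5) = 1/(189*11 - 88209/62 + 297/5) = 1/(2079 - 88209/62 + 297/5) = 1/(221859/310) = 310/221859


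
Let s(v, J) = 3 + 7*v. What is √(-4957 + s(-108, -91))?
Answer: I*√5710 ≈ 75.565*I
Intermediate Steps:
√(-4957 + s(-108, -91)) = √(-4957 + (3 + 7*(-108))) = √(-4957 + (3 - 756)) = √(-4957 - 753) = √(-5710) = I*√5710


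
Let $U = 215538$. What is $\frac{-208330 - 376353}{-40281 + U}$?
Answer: $- \frac{584683}{175257} \approx -3.3361$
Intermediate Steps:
$\frac{-208330 - 376353}{-40281 + U} = \frac{-208330 - 376353}{-40281 + 215538} = - \frac{584683}{175257}$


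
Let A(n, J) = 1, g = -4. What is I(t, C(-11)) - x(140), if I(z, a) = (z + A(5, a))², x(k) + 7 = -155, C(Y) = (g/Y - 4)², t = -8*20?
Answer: 25443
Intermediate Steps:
t = -160
C(Y) = (-4 - 4/Y)² (C(Y) = (-4/Y - 4)² = (-4 - 4/Y)²)
x(k) = -162 (x(k) = -7 - 155 = -162)
I(z, a) = (1 + z)² (I(z, a) = (z + 1)² = (1 + z)²)
I(t, C(-11)) - x(140) = (1 - 160)² - 1*(-162) = (-159)² + 162 = 25281 + 162 = 25443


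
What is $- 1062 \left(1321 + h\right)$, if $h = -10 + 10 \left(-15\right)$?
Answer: $-1232982$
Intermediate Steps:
$h = -160$ ($h = -10 - 150 = -160$)
$- 1062 \left(1321 + h\right) = - 1062 \left(1321 - 160\right) = \left(-1062\right) 1161 = -1232982$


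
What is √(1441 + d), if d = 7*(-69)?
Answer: √958 ≈ 30.952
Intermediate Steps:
d = -483
√(1441 + d) = √(1441 - 483) = √958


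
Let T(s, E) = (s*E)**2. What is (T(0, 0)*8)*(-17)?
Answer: 0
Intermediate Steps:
T(s, E) = E**2*s**2 (T(s, E) = (E*s)**2 = E**2*s**2)
(T(0, 0)*8)*(-17) = ((0**2*0**2)*8)*(-17) = ((0*0)*8)*(-17) = (0*8)*(-17) = 0*(-17) = 0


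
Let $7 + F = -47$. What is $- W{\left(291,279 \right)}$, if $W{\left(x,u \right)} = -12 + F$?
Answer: $66$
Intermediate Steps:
$F = -54$ ($F = -7 - 47 = -54$)
$W{\left(x,u \right)} = -66$ ($W{\left(x,u \right)} = -12 - 54 = -66$)
$- W{\left(291,279 \right)} = \left(-1\right) \left(-66\right) = 66$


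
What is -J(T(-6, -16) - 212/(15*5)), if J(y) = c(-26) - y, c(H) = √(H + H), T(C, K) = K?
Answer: -1412/75 - 2*I*√13 ≈ -18.827 - 7.2111*I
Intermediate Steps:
c(H) = √2*√H (c(H) = √(2*H) = √2*√H)
J(y) = -y + 2*I*√13 (J(y) = √2*√(-26) - y = √2*(I*√26) - y = 2*I*√13 - y = -y + 2*I*√13)
-J(T(-6, -16) - 212/(15*5)) = -(-(-16 - 212/(15*5)) + 2*I*√13) = -(-(-16 - 212/75) + 2*I*√13) = -(-1*(-1412/75) + 2*I*√13) = -(1412/75 + 2*I*√13) = -1412/75 - 2*I*√13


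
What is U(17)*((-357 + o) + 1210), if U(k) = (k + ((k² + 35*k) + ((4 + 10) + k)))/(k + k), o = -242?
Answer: 284726/17 ≈ 16749.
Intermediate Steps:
U(k) = (14 + k² + 37*k)/(2*k) (U(k) = (k + ((k² + 35*k) + (14 + k)))/((2*k)) = (k + (14 + k² + 36*k))*(1/(2*k)) = (14 + k² + 37*k)*(1/(2*k)) = (14 + k² + 37*k)/(2*k))
U(17)*((-357 + o) + 1210) = ((½)*(14 + 17*(37 + 17))/17)*((-357 - 242) + 1210) = ((½)*(1/17)*(14 + 17*54))*(-599 + 1210) = ((½)*(1/17)*(14 + 918))*611 = ((½)*(1/17)*932)*611 = (466/17)*611 = 284726/17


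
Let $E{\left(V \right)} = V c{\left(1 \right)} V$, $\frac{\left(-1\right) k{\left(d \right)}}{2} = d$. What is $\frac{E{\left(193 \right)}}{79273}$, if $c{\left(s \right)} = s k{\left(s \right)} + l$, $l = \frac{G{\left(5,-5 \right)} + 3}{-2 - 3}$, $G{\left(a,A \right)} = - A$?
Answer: $- \frac{670482}{396365} \approx -1.6916$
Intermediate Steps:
$k{\left(d \right)} = - 2 d$
$l = - \frac{8}{5}$ ($l = \frac{\left(-1\right) \left(-5\right) + 3}{-2 - 3} = \frac{5 + 3}{-5} = 8 \left(- \frac{1}{5}\right) = - \frac{8}{5} \approx -1.6$)
$c{\left(s \right)} = - \frac{8}{5} - 2 s^{2}$ ($c{\left(s \right)} = s \left(- 2 s\right) - \frac{8}{5} = - 2 s^{2} - \frac{8}{5} = - \frac{8}{5} - 2 s^{2}$)
$E{\left(V \right)} = - \frac{18 V^{2}}{5}$ ($E{\left(V \right)} = V \left(- \frac{8}{5} - 2 \cdot 1^{2}\right) V = V \left(- \frac{8}{5} - 2\right) V = V \left(- \frac{18}{5}\right) V = - \frac{18 V}{5} V = - \frac{18 V^{2}}{5}$)
$\frac{E{\left(193 \right)}}{79273} = \frac{\left(- \frac{18}{5}\right) 193^{2}}{79273} = \left(- \frac{18}{5}\right) 37249 \cdot \frac{1}{79273} = \left(- \frac{670482}{5}\right) \frac{1}{79273} = - \frac{670482}{396365}$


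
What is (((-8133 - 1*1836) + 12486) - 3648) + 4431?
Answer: 3300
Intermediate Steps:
(((-8133 - 1*1836) + 12486) - 3648) + 4431 = (((-8133 - 1836) + 12486) - 3648) + 4431 = ((-9969 + 12486) - 3648) + 4431 = (2517 - 3648) + 4431 = -1131 + 4431 = 3300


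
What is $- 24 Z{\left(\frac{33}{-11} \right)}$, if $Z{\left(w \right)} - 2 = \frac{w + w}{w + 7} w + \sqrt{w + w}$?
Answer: $-156 - 24 i \sqrt{6} \approx -156.0 - 58.788 i$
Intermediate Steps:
$Z{\left(w \right)} = 2 + \sqrt{2} \sqrt{w} + \frac{2 w^{2}}{7 + w}$ ($Z{\left(w \right)} = 2 + \left(\frac{w + w}{w + 7} w + \sqrt{w + w}\right) = 2 + \left(\frac{2 w}{7 + w} w + \sqrt{2 w}\right) = 2 + \left(\frac{2 w}{7 + w} w + \sqrt{2} \sqrt{w}\right) = 2 + \left(\frac{2 w^{2}}{7 + w} + \sqrt{2} \sqrt{w}\right) = 2 + \left(\sqrt{2} \sqrt{w} + \frac{2 w^{2}}{7 + w}\right) = 2 + \sqrt{2} \sqrt{w} + \frac{2 w^{2}}{7 + w}$)
$- 24 Z{\left(\frac{33}{-11} \right)} = - 24 \frac{14 + 2 \frac{33}{-11} + 2 \left(\frac{33}{-11}\right)^{2} + \sqrt{2} \left(\frac{33}{-11}\right)^{\frac{3}{2}} + 7 \sqrt{2} \sqrt{\frac{33}{-11}}}{7 + \frac{33}{-11}} = - 24 \frac{14 + 2 \cdot 33 \left(- \frac{1}{11}\right) + 2 \left(33 \left(- \frac{1}{11}\right)\right)^{2} + \sqrt{2} \left(33 \left(- \frac{1}{11}\right)\right)^{\frac{3}{2}} + 7 \sqrt{2} \sqrt{33 \left(- \frac{1}{11}\right)}}{7 + 33 \left(- \frac{1}{11}\right)} = - 24 \frac{14 + 2 \left(-3\right) + 2 \left(-3\right)^{2} + \sqrt{2} \left(-3\right)^{\frac{3}{2}} + 7 \sqrt{2} \sqrt{-3}}{7 - 3} = - 24 \frac{14 - 6 + 2 \cdot 9 + \sqrt{2} \left(- 3 i \sqrt{3}\right) + 7 \sqrt{2} i \sqrt{3}}{4} = - 24 \frac{14 - 6 + 18 - 3 i \sqrt{6} + 7 i \sqrt{6}}{4} = - 24 \frac{26 + 4 i \sqrt{6}}{4} = - 24 \left(\frac{13}{2} + i \sqrt{6}\right) = -156 - 24 i \sqrt{6}$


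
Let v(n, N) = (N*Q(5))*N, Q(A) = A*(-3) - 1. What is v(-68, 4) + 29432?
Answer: 29176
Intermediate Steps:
Q(A) = -1 - 3*A (Q(A) = -3*A - 1 = -1 - 3*A)
v(n, N) = -16*N**2 (v(n, N) = (N*(-1 - 3*5))*N = (N*(-1 - 15))*N = (N*(-16))*N = (-16*N)*N = -16*N**2)
v(-68, 4) + 29432 = -16*4**2 + 29432 = -16*16 + 29432 = -256 + 29432 = 29176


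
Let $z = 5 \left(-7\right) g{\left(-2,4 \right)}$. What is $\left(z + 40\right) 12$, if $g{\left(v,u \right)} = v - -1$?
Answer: $900$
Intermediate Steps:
$g{\left(v,u \right)} = 1 + v$ ($g{\left(v,u \right)} = v + 1 = 1 + v$)
$z = 35$ ($z = 5 \left(-7\right) \left(1 - 2\right) = \left(-35\right) \left(-1\right) = 35$)
$\left(z + 40\right) 12 = \left(35 + 40\right) 12 = 75 \cdot 12 = 900$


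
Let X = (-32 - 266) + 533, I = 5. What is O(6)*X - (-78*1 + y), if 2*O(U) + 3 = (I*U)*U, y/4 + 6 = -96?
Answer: 42567/2 ≈ 21284.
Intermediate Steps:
y = -408 (y = -24 + 4*(-96) = -24 - 384 = -408)
O(U) = -3/2 + 5*U²/2 (O(U) = -3/2 + ((5*U)*U)/2 = -3/2 + (5*U²)/2 = -3/2 + 5*U²/2)
X = 235 (X = -298 + 533 = 235)
O(6)*X - (-78*1 + y) = (-3/2 + (5/2)*6²)*235 - (-78*1 - 408) = (-3/2 + (5/2)*36)*235 - (-78 - 408) = (-3/2 + 90)*235 - 1*(-486) = (177/2)*235 + 486 = 41595/2 + 486 = 42567/2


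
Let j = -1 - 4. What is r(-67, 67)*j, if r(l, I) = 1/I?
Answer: -5/67 ≈ -0.074627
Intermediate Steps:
j = -5
r(-67, 67)*j = -5/67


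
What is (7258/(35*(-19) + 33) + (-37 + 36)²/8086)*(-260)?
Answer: 73359445/24569 ≈ 2985.9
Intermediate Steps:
(7258/(35*(-19) + 33) + (-37 + 36)²/8086)*(-260) = (7258/(-665 + 33) + (-1)²*(1/8086))*(-260) = (7258/(-632) + 1*(1/8086))*(-260) = (7258*(-1/632) + 1/8086)*(-260) = (-3629/316 + 1/8086)*(-260) = -14671889/1277588*(-260) = 73359445/24569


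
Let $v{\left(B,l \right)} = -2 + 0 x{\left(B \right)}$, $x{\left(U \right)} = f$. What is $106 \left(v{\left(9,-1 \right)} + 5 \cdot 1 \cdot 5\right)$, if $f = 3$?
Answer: $2438$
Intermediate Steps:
$x{\left(U \right)} = 3$
$v{\left(B,l \right)} = -2$ ($v{\left(B,l \right)} = -2 + 0 \cdot 3 = -2 + 0 = -2$)
$106 \left(v{\left(9,-1 \right)} + 5 \cdot 1 \cdot 5\right) = 106 \left(-2 + 5 \cdot 1 \cdot 5\right) = 106 \left(-2 + 5 \cdot 5\right) = 106 \left(-2 + 25\right) = 106 \cdot 23 = 2438$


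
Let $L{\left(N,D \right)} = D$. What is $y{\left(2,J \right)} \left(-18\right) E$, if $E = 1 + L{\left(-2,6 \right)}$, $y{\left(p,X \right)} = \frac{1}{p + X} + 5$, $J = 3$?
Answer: $- \frac{3276}{5} \approx -655.2$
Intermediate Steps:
$y{\left(p,X \right)} = 5 + \frac{1}{X + p}$ ($y{\left(p,X \right)} = \frac{1}{X + p} + 5 = 5 + \frac{1}{X + p}$)
$E = 7$ ($E = 1 + 6 = 7$)
$y{\left(2,J \right)} \left(-18\right) E = \frac{1 + 5 \cdot 3 + 5 \cdot 2}{3 + 2} \left(-18\right) 7 = \frac{1 + 15 + 10}{5} \left(-18\right) 7 = \frac{1}{5} \cdot 26 \left(-18\right) 7 = \frac{26}{5} \left(-18\right) 7 = \left(- \frac{468}{5}\right) 7 = - \frac{3276}{5}$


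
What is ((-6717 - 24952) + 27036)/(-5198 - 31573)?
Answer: 4633/36771 ≈ 0.12600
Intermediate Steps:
((-6717 - 24952) + 27036)/(-5198 - 31573) = (-31669 + 27036)/(-36771) = -4633*(-1/36771) = 4633/36771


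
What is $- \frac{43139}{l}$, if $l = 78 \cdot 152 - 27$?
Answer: $- \frac{43139}{11829} \approx -3.6469$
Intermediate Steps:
$l = 11829$ ($l = 11856 - 27 = 11829$)
$- \frac{43139}{l} = - \frac{43139}{11829}$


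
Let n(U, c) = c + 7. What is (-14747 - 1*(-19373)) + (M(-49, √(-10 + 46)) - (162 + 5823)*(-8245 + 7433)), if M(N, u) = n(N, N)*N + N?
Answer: 4866455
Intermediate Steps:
n(U, c) = 7 + c
M(N, u) = N + N*(7 + N) (M(N, u) = (7 + N)*N + N = N*(7 + N) + N = N + N*(7 + N))
(-14747 - 1*(-19373)) + (M(-49, √(-10 + 46)) - (162 + 5823)*(-8245 + 7433)) = (-14747 - 1*(-19373)) + (-49*(8 - 49) - (162 + 5823)*(-8245 + 7433)) = (-14747 + 19373) + (-49*(-41) - 5985*(-812)) = 4626 + (2009 - 1*(-4859820)) = 4626 + (2009 + 4859820) = 4626 + 4861829 = 4866455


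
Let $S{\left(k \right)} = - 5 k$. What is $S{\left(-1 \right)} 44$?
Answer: $220$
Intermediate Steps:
$S{\left(-1 \right)} 44 = \left(-5\right) \left(-1\right) 44 = 5 \cdot 44 = 220$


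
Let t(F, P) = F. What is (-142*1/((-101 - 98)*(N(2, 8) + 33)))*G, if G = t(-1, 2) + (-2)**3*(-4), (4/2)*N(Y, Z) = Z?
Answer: 4402/7363 ≈ 0.59785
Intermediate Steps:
N(Y, Z) = Z/2
G = 31 (G = -1 + (-2)**3*(-4) = -1 - 8*(-4) = -1 + 32 = 31)
(-142*1/((-101 - 98)*(N(2, 8) + 33)))*G = -142*1/((-101 - 98)*((1/2)*8 + 33))*31 = -142*(-1/(199*(4 + 33)))*31 = -142/(37*(-199))*31 = -142/(-7363)*31 = -142*(-1/7363)*31 = (142/7363)*31 = 4402/7363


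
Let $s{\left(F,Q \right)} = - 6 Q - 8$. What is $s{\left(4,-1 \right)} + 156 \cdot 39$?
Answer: $6082$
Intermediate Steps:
$s{\left(F,Q \right)} = -8 - 6 Q$
$s{\left(4,-1 \right)} + 156 \cdot 39 = \left(-8 - -6\right) + 156 \cdot 39 = \left(-8 + 6\right) + 6084 = -2 + 6084 = 6082$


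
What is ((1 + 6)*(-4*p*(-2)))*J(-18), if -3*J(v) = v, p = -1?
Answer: -336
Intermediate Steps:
J(v) = -v/3
((1 + 6)*(-4*p*(-2)))*J(-18) = ((1 + 6)*(-4*(-1)*(-2)))*(-1/3*(-18)) = (7*(4*(-2)))*6 = (7*(-8))*6 = -56*6 = -336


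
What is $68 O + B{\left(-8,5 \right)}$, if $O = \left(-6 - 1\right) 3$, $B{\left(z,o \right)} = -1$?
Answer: $-1429$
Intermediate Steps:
$O = -21$ ($O = \left(-7\right) 3 = -21$)
$68 O + B{\left(-8,5 \right)} = 68 \left(-21\right) - 1 = -1428 - 1 = -1429$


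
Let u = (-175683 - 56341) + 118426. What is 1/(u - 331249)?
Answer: -1/444847 ≈ -2.2480e-6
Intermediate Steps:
u = -113598 (u = -232024 + 118426 = -113598)
1/(u - 331249) = 1/(-113598 - 331249) = 1/(-444847) = -1/444847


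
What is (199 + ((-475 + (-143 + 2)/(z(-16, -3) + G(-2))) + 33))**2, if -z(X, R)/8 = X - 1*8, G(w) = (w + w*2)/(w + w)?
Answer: 988536481/16641 ≈ 59404.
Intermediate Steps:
G(w) = 3/2 (G(w) = (w + 2*w)/((2*w)) = (3*w)*(1/(2*w)) = 3/2)
z(X, R) = 64 - 8*X (z(X, R) = -8*(X - 1*8) = -8*(X - 8) = -8*(-8 + X) = 64 - 8*X)
(199 + ((-475 + (-143 + 2)/(z(-16, -3) + G(-2))) + 33))**2 = (199 + ((-475 + (-143 + 2)/((64 - 8*(-16)) + 3/2)) + 33))**2 = (199 + ((-475 - 141/((64 + 128) + 3/2)) + 33))**2 = (199 + ((-475 - 141/(192 + 3/2)) + 33))**2 = (199 + ((-475 - 141/387/2) + 33))**2 = (199 + ((-475 - 141*2/387) + 33))**2 = (199 + ((-475 - 94/129) + 33))**2 = (199 + (-61369/129 + 33))**2 = (199 - 57112/129)**2 = (-31441/129)**2 = 988536481/16641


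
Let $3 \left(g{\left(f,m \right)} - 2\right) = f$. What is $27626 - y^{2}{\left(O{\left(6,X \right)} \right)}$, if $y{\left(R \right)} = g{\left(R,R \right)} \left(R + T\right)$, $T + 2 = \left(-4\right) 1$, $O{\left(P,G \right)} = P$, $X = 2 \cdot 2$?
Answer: $27626$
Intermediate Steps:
$X = 4$
$g{\left(f,m \right)} = 2 + \frac{f}{3}$
$T = -6$ ($T = -2 - 4 = -6$)
$y{\left(R \right)} = \left(-6 + R\right) \left(2 + \frac{R}{3}\right)$ ($y{\left(R \right)} = \left(2 + \frac{R}{3}\right) \left(R - 6\right) = \left(2 + \frac{R}{3}\right) \left(-6 + R\right) = \left(-6 + R\right) \left(2 + \frac{R}{3}\right)$)
$27626 - y^{2}{\left(O{\left(6,X \right)} \right)} = 27626 - \left(-12 + \frac{6^{2}}{3}\right)^{2} = 27626 - \left(-12 + \frac{1}{3} \cdot 36\right)^{2} = 27626 - \left(-12 + 12\right)^{2} = 27626 - 0^{2} = 27626 - 0 = 27626 + 0 = 27626$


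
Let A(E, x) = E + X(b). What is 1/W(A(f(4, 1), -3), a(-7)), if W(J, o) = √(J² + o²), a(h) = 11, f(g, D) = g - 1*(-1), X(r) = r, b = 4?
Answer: √202/202 ≈ 0.070360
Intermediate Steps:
f(g, D) = 1 + g (f(g, D) = g + 1 = 1 + g)
A(E, x) = 4 + E (A(E, x) = E + 4 = 4 + E)
1/W(A(f(4, 1), -3), a(-7)) = 1/(√((4 + (1 + 4))² + 11²)) = 1/(√((4 + 5)² + 121)) = 1/(√(9² + 121)) = 1/(√(81 + 121)) = 1/(√202) = √202/202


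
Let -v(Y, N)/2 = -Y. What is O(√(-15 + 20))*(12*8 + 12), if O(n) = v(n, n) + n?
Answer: 324*√5 ≈ 724.49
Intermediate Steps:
v(Y, N) = 2*Y (v(Y, N) = -(-2)*Y = 2*Y)
O(n) = 3*n (O(n) = 2*n + n = 3*n)
O(√(-15 + 20))*(12*8 + 12) = (3*√(-15 + 20))*(12*8 + 12) = (3*√5)*(96 + 12) = (3*√5)*108 = 324*√5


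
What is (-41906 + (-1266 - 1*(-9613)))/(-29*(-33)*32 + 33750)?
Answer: -33559/64374 ≈ -0.52131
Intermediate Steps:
(-41906 + (-1266 - 1*(-9613)))/(-29*(-33)*32 + 33750) = (-41906 + (-1266 + 9613))/(957*32 + 33750) = (-41906 + 8347)/(30624 + 33750) = -33559/64374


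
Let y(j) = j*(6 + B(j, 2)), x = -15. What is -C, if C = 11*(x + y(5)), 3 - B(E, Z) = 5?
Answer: -55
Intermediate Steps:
B(E, Z) = -2 (B(E, Z) = 3 - 1*5 = 3 - 5 = -2)
y(j) = 4*j (y(j) = j*(6 - 2) = j*4 = 4*j)
C = 55 (C = 11*(-15 + 4*5) = 11*(-15 + 20) = 11*5 = 55)
-C = -1*55 = -55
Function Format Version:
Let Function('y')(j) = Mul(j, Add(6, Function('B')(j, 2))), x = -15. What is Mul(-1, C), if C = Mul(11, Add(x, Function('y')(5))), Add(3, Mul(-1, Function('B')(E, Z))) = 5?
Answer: -55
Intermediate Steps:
Function('B')(E, Z) = -2 (Function('B')(E, Z) = Add(3, Mul(-1, 5)) = Add(3, -5) = -2)
Function('y')(j) = Mul(4, j) (Function('y')(j) = Mul(j, Add(6, -2)) = Mul(j, 4) = Mul(4, j))
C = 55 (C = Mul(11, Add(-15, Mul(4, 5))) = Mul(11, Add(-15, 20)) = Mul(11, 5) = 55)
Mul(-1, C) = Mul(-1, 55) = -55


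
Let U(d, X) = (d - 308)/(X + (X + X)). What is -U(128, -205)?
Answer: -12/41 ≈ -0.29268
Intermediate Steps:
U(d, X) = (-308 + d)/(3*X) (U(d, X) = (-308 + d)/(X + 2*X) = (-308 + d)/((3*X)) = (-308 + d)*(1/(3*X)) = (-308 + d)/(3*X))
-U(128, -205) = -(-308 + 128)/(3*(-205)) = -(-1)*(-180)/(3*205) = -1*12/41 = -12/41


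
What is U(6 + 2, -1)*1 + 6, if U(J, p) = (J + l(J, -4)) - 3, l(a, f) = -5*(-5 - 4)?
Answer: 56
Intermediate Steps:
l(a, f) = 45 (l(a, f) = -5*(-9) = 45)
U(J, p) = 42 + J (U(J, p) = (J + 45) - 3 = (45 + J) - 3 = 42 + J)
U(6 + 2, -1)*1 + 6 = (42 + (6 + 2))*1 + 6 = (42 + 8)*1 + 6 = 50*1 + 6 = 50 + 6 = 56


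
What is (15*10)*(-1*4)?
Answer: -600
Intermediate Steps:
(15*10)*(-1*4) = 150*(-4) = -600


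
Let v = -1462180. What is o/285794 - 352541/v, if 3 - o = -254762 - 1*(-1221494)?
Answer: -656388853333/208941135460 ≈ -3.1415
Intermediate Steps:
o = -966729 (o = 3 - (-254762 - 1*(-1221494)) = 3 - (-254762 + 1221494) = 3 - 1*966732 = 3 - 966732 = -966729)
o/285794 - 352541/v = -966729/285794 - 352541/(-1462180) = -966729*1/285794 - 352541*(-1/1462180) = -966729/285794 + 352541/1462180 = -656388853333/208941135460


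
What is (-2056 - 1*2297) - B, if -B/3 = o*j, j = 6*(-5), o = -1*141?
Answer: 8337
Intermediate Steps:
o = -141
j = -30
B = -12690 (B = -(-423)*(-30) = -3*4230 = -12690)
(-2056 - 1*2297) - B = (-2056 - 1*2297) - 1*(-12690) = (-2056 - 2297) + 12690 = -4353 + 12690 = 8337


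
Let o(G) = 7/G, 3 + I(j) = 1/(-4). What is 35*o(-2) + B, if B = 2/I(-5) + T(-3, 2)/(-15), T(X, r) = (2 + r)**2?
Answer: -48431/390 ≈ -124.18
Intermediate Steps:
I(j) = -13/4 (I(j) = -3 + 1/(-4) = -3 - 1/4 = -13/4)
B = -328/195 (B = 2/(-13/4) + (2 + 2)**2/(-15) = 2*(-4/13) + 4**2*(-1/15) = -8/13 + 16*(-1/15) = -8/13 - 16/15 = -328/195 ≈ -1.6821)
35*o(-2) + B = 35*(7/(-2)) - 328/195 = 35*(7*(-1/2)) - 328/195 = 35*(-7/2) - 328/195 = -245/2 - 328/195 = -48431/390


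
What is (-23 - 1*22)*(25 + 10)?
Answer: -1575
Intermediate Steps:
(-23 - 1*22)*(25 + 10) = (-23 - 22)*35 = -45*35 = -1575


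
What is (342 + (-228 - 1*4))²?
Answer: 12100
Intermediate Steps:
(342 + (-228 - 1*4))² = (342 + (-228 - 4))² = (342 - 232)² = 110² = 12100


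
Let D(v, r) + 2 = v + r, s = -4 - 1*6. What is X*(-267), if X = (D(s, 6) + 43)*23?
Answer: -227217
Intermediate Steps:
s = -10 (s = -4 - 6 = -10)
D(v, r) = -2 + r + v (D(v, r) = -2 + (v + r) = -2 + (r + v) = -2 + r + v)
X = 851 (X = ((-2 + 6 - 10) + 43)*23 = (-6 + 43)*23 = 37*23 = 851)
X*(-267) = 851*(-267) = -227217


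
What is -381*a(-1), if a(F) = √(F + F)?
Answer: -381*I*√2 ≈ -538.82*I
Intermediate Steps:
a(F) = √2*√F (a(F) = √(2*F) = √2*√F)
-381*a(-1) = -381*√2*√(-1) = -381*√2*I = -381*I*√2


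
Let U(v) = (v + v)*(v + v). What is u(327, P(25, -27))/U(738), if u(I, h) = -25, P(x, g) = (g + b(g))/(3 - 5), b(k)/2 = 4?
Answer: -25/2178576 ≈ -1.1475e-5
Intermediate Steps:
b(k) = 8 (b(k) = 2*4 = 8)
P(x, g) = -4 - g/2 (P(x, g) = (g + 8)/(3 - 5) = (8 + g)/(-2) = (8 + g)*(-1/2) = -4 - g/2)
U(v) = 4*v**2 (U(v) = (2*v)*(2*v) = 4*v**2)
u(327, P(25, -27))/U(738) = -25/(4*738**2) = -25/(4*544644) = -25/2178576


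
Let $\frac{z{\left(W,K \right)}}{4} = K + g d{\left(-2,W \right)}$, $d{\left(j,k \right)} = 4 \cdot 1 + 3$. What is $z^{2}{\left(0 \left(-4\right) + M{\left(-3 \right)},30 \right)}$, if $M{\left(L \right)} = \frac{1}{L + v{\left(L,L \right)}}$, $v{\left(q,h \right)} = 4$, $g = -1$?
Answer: $8464$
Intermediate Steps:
$d{\left(j,k \right)} = 7$ ($d{\left(j,k \right)} = 4 + 3 = 7$)
$M{\left(L \right)} = \frac{1}{4 + L}$ ($M{\left(L \right)} = \frac{1}{L + 4} = \frac{1}{4 + L}$)
$z{\left(W,K \right)} = -28 + 4 K$ ($z{\left(W,K \right)} = 4 \left(K - 7\right) = 4 \left(-7 + K\right) = -28 + 4 K$)
$z^{2}{\left(0 \left(-4\right) + M{\left(-3 \right)},30 \right)} = \left(-28 + 4 \cdot 30\right)^{2} = \left(-28 + 120\right)^{2} = 92^{2} = 8464$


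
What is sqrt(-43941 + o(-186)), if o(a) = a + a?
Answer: I*sqrt(44313) ≈ 210.51*I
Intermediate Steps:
o(a) = 2*a
sqrt(-43941 + o(-186)) = sqrt(-43941 + 2*(-186)) = sqrt(-43941 - 372) = sqrt(-44313) = I*sqrt(44313)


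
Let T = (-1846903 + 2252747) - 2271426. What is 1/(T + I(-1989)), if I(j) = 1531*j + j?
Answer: -1/4912730 ≈ -2.0355e-7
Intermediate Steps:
I(j) = 1532*j
T = -1865582 (T = 405844 - 2271426 = -1865582)
1/(T + I(-1989)) = 1/(-1865582 + 1532*(-1989)) = 1/(-1865582 - 3047148) = 1/(-4912730) = -1/4912730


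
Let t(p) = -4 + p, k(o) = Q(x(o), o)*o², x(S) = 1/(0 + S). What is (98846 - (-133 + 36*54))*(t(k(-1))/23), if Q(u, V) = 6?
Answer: 194070/23 ≈ 8437.8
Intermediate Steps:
x(S) = 1/S
k(o) = 6*o²
(98846 - (-133 + 36*54))*(t(k(-1))/23) = (98846 - (-133 + 36*54))*((-4 + 6*(-1)²)/23) = (98846 - (-133 + 1944))*((-4 + 6*1)*(1/23)) = (98846 - 1*1811)*((-4 + 6)*(1/23)) = (98846 - 1811)*(2*(1/23)) = 97035*(2/23) = 194070/23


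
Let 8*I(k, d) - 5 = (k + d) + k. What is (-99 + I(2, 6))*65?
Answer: -50505/8 ≈ -6313.1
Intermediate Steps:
I(k, d) = 5/8 + k/4 + d/8 (I(k, d) = 5/8 + ((k + d) + k)/8 = 5/8 + ((d + k) + k)/8 = 5/8 + (d + 2*k)/8 = 5/8 + (k/4 + d/8) = 5/8 + k/4 + d/8)
(-99 + I(2, 6))*65 = (-99 + (5/8 + (¼)*2 + (⅛)*6))*65 = (-99 + (5/8 + ½ + ¾))*65 = (-99 + 15/8)*65 = -777/8*65 = -50505/8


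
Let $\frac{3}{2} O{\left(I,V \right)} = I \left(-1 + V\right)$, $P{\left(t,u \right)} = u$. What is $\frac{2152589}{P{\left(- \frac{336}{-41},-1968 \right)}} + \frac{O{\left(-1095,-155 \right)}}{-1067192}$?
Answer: $- \frac{287181234491}{262529232} \approx -1093.9$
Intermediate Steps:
$O{\left(I,V \right)} = \frac{2 I \left(-1 + V\right)}{3}$
$\frac{2152589}{P{\left(- \frac{336}{-41},-1968 \right)}} + \frac{O{\left(-1095,-155 \right)}}{-1067192} = \frac{2152589}{-1968} + \frac{\frac{2}{3} \left(-1095\right) \left(-1 - 155\right)}{-1067192} = 2152589 \left(- \frac{1}{1968}\right) + \frac{2}{3} \left(-1095\right) \left(-156\right) \left(- \frac{1}{1067192}\right) = - \frac{2152589}{1968} + 113880 \left(- \frac{1}{1067192}\right) = - \frac{2152589}{1968} - \frac{14235}{133399} = - \frac{287181234491}{262529232}$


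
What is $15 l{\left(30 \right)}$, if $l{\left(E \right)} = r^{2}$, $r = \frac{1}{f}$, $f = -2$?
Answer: $\frac{15}{4} \approx 3.75$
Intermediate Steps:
$r = - \frac{1}{2}$ ($r = \frac{1}{-2} = - \frac{1}{2} \approx -0.5$)
$l{\left(E \right)} = \frac{1}{4}$ ($l{\left(E \right)} = \left(- \frac{1}{2}\right)^{2} = \frac{1}{4}$)
$15 l{\left(30 \right)} = 15 \cdot \frac{1}{4} = \frac{15}{4}$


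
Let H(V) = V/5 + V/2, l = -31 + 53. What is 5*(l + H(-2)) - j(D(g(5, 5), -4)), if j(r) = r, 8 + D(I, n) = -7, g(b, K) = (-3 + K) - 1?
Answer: 118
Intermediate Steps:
g(b, K) = -4 + K
l = 22
D(I, n) = -15 (D(I, n) = -8 - 7 = -15)
H(V) = 7*V/10 (H(V) = V*(1/5) + V*(1/2) = V/5 + V/2 = 7*V/10)
5*(l + H(-2)) - j(D(g(5, 5), -4)) = 5*(22 + (7/10)*(-2)) - 1*(-15) = 5*(22 - 7/5) + 15 = 5*(103/5) + 15 = 103 + 15 = 118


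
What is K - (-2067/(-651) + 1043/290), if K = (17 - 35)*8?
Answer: -9488061/62930 ≈ -150.77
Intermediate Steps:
K = -144 (K = -18*8 = -144)
K - (-2067/(-651) + 1043/290) = -144 - (-2067/(-651) + 1043/290) = -144 - (-2067*(-1/651) + 1043*(1/290)) = -144 - (689/217 + 1043/290) = -144 - 1*426141/62930 = -144 - 426141/62930 = -9488061/62930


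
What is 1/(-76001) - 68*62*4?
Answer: -1281680865/76001 ≈ -16864.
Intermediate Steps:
1/(-76001) - 68*62*4 = -1/76001 - 4216*4 = -1/76001 - 16864 = -1281680865/76001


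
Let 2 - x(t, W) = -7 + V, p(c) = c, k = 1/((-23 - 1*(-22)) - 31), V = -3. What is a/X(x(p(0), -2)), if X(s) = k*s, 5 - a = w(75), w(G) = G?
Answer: 560/3 ≈ 186.67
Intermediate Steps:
k = -1/32 (k = 1/((-23 + 22) - 31) = 1/(-1 - 31) = 1/(-32) = -1/32 ≈ -0.031250)
x(t, W) = 12 (x(t, W) = 2 - (-7 - 3) = 2 - 1*(-10) = 2 + 10 = 12)
a = -70 (a = 5 - 1*75 = 5 - 75 = -70)
X(s) = -s/32
a/X(x(p(0), -2)) = -70/((-1/32*12)) = -70/(-3/8) = -70*(-8/3) = 560/3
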